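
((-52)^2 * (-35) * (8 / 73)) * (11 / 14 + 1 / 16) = -642200/73 = -8797.26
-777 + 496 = -281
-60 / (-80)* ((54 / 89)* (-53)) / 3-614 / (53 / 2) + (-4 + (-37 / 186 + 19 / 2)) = -22730749/877362 = -25.91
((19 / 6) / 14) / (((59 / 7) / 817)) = 15523/708 = 21.93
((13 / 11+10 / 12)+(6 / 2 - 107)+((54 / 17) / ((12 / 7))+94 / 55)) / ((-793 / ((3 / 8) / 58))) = 69019/86008780 = 0.00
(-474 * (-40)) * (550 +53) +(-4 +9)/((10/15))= 22865775/2 = 11432887.50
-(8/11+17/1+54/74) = -7512/407 = -18.46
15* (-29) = -435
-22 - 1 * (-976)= 954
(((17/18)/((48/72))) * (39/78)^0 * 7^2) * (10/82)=8.47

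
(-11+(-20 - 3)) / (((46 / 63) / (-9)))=419.09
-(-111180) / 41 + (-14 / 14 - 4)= 110975/41 = 2706.71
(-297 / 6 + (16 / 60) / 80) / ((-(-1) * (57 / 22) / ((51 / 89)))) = -2776763/253650 = -10.95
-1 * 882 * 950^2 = -796005000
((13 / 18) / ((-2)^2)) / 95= 13/6840 = 0.00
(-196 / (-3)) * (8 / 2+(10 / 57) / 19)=851032/3249 = 261.94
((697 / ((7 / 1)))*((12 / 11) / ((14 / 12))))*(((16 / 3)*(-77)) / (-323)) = 15744/133 = 118.38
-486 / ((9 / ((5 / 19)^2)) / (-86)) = 116100/361 = 321.61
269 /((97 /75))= 20175/97 = 207.99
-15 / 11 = -1.36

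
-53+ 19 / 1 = -34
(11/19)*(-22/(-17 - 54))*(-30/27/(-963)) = 2420/11691783 = 0.00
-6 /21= -2/7 = -0.29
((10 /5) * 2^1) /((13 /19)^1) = 76/13 = 5.85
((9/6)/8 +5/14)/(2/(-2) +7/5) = 305/224 = 1.36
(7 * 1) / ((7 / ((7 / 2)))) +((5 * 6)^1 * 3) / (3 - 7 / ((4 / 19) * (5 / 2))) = -1079/206 = -5.24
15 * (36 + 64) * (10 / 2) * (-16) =-120000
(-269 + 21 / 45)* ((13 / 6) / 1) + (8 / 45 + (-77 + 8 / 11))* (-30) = 842008/495 = 1701.03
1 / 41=0.02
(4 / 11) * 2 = 8/11 = 0.73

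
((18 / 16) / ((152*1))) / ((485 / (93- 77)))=9/36860 = 0.00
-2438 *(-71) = 173098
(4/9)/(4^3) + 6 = 865/144 = 6.01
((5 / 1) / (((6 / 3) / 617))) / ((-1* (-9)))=3085/18 = 171.39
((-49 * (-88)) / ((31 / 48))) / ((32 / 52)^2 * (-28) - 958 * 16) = -0.44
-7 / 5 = -1.40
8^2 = 64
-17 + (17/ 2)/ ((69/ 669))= 3009/46 = 65.41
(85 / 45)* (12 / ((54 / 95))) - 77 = -3007/81 = -37.12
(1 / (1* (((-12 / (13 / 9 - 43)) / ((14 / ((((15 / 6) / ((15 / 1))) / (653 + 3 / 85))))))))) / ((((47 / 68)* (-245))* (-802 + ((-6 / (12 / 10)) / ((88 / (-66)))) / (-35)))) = 332159872/237503925 = 1.40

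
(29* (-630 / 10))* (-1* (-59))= -107793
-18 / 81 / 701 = -2/6309 = 0.00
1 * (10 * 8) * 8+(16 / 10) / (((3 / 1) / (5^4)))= 2920/3 = 973.33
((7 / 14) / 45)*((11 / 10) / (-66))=-1/5400 = 0.00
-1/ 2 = -0.50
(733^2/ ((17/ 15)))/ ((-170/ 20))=-16118670/289 = -55773.94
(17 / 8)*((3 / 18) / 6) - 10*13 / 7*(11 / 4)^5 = -94212931/32256 = -2920.79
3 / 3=1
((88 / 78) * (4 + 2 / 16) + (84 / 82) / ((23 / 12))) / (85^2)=127207/177142550 = 0.00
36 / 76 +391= 391.47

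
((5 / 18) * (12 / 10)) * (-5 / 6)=-5/18 = -0.28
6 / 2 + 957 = 960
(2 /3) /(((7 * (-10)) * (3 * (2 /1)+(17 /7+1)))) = -1/990 = 0.00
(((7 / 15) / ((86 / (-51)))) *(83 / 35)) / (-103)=1411/221450 = 0.01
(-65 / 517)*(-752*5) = 5200/11 = 472.73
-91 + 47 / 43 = -3866/43 = -89.91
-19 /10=-1.90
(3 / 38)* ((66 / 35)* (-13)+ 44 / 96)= -20207/10640 = -1.90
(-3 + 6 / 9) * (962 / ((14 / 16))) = -7696/3 = -2565.33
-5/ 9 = -0.56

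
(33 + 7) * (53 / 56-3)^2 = 66125/392 = 168.69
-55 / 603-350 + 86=-159247/603 = -264.09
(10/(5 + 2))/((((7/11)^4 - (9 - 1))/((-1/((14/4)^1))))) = 292820/5621623 = 0.05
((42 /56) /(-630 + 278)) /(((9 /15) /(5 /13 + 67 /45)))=-137/20592 = -0.01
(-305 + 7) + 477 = 179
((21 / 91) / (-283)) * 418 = -1254/3679 = -0.34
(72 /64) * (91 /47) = 819/376 = 2.18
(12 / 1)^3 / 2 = 864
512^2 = 262144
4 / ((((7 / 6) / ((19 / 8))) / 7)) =57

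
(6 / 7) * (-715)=-4290/7 = -612.86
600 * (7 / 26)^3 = 25725/2197 = 11.71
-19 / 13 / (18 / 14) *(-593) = 78869/117 = 674.09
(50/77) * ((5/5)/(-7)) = -0.09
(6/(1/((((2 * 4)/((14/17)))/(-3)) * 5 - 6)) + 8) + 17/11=-9517/77 = -123.60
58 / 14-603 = -4192/7 = -598.86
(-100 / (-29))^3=1000000/24389 = 41.00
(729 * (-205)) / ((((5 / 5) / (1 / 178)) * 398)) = -149445/70844 = -2.11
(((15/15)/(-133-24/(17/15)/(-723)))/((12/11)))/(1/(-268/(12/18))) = 3019489/1089562 = 2.77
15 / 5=3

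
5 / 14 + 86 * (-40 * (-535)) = 25765605/14 = 1840400.36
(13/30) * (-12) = -26/5 = -5.20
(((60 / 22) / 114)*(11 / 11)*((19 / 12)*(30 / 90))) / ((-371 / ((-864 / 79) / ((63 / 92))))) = 3680/6770379 = 0.00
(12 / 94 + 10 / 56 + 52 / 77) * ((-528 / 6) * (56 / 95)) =-227344/4465 = -50.92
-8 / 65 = -0.12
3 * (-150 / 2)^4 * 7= 664453125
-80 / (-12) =20/3 = 6.67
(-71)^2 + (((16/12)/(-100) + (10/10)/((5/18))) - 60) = 373844/75 = 4984.59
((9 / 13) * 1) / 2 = 9/26 = 0.35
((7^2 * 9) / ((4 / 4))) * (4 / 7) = 252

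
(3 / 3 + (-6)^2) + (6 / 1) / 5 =191/5 = 38.20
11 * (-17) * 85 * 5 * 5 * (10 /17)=-233750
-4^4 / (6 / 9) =-384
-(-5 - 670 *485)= 324955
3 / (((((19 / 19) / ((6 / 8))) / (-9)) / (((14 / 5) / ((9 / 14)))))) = -441/5 = -88.20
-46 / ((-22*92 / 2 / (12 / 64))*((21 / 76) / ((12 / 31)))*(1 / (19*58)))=31407/2387 = 13.16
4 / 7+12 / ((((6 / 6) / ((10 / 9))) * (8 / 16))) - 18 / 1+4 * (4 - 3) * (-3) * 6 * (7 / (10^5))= 2423677/262500 = 9.23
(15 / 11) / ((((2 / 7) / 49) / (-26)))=-66885/11 = -6080.45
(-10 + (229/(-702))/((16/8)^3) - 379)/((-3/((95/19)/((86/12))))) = 10924265/120744 = 90.47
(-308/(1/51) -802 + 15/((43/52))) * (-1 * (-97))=-68787550/43 = -1599710.47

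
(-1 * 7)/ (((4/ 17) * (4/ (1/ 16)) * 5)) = -119/1280 = -0.09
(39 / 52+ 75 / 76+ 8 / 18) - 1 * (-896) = 153589/171 = 898.18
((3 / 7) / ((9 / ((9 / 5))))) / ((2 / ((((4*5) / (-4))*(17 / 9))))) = -17/42 = -0.40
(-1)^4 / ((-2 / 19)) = -19/2 = -9.50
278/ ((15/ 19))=5282/15 = 352.13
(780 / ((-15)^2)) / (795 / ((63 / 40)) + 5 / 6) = 728/106175 = 0.01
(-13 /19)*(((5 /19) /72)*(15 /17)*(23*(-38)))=7475/3876 = 1.93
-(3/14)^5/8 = -243/4302592 = 0.00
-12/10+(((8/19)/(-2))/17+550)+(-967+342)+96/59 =-7106857/95285 = -74.59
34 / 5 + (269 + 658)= 4669/5 = 933.80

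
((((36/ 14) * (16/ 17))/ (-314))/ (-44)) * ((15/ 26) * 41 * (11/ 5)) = 2214/242879 = 0.01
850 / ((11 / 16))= 13600/11 = 1236.36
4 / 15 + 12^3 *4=103684/15 = 6912.27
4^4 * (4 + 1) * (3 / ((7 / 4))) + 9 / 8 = 122943/56 = 2195.41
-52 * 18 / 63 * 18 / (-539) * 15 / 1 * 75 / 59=2106000/222607 = 9.46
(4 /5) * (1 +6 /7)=52/35 = 1.49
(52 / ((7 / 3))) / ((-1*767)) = -12/413 = -0.03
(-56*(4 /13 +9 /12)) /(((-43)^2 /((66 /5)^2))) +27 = 2574171/120185 = 21.42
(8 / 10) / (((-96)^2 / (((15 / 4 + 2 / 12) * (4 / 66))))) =47/2280960 = 0.00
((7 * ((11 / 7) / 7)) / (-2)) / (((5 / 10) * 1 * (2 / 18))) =-99/7 = -14.14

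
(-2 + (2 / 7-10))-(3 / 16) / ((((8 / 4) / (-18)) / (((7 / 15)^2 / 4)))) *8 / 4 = -64571/5600 = -11.53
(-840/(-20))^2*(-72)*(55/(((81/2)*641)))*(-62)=10693760/641 = 16682.93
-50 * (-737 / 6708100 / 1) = 737/134162 = 0.01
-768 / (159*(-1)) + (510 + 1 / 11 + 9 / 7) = 2106640/4081 = 516.21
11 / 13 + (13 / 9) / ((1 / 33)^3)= 674828/13 = 51909.85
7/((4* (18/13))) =91/72 = 1.26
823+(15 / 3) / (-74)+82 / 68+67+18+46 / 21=12037742/13209 = 911.33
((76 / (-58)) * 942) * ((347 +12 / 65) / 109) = -807808332/205465 = -3931.61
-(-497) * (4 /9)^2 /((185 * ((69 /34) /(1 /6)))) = 135184/3101895 = 0.04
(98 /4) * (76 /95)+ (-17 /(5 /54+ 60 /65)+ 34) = 131414/3565 = 36.86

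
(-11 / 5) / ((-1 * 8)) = 11/40 = 0.28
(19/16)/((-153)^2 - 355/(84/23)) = 399/7832764 = 0.00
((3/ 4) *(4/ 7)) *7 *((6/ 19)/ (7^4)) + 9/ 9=45637/45619 = 1.00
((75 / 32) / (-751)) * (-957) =71775/24032 = 2.99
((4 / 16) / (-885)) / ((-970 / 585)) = 39/228920 = 0.00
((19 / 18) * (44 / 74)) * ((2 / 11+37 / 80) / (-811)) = -1197/2400560 = 0.00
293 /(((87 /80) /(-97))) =-2273680/87 = -26134.25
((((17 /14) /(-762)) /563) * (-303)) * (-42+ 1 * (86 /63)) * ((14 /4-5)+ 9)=-2747200/10510647 = -0.26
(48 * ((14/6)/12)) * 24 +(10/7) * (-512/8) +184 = 2216/7 = 316.57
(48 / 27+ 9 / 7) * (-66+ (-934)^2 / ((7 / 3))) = 56111662/49 = 1145135.96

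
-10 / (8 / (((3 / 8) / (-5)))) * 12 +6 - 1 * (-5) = 97/8 = 12.12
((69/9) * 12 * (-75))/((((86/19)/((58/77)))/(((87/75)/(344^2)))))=-1102551/97952624 = -0.01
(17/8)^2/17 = 17/64 = 0.27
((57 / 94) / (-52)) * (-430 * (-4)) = -12255/611 = -20.06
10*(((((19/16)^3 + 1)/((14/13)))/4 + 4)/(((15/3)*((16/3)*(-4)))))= -454251/1048576 = -0.43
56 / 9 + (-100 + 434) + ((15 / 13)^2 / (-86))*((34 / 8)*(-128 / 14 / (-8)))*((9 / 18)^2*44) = 155382203/457821 = 339.40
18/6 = 3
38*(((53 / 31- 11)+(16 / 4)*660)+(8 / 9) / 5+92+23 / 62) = 144359929/1395 = 103483.82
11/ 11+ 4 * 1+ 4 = 9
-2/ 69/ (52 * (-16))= 1/28704 = 0.00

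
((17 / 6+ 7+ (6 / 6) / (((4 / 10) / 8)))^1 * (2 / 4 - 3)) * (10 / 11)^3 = -223750/3993 = -56.04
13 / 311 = 0.04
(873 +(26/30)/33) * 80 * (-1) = -6914368/99 = -69842.10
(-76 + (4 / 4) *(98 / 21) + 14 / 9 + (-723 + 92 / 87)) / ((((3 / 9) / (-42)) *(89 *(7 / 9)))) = 3719502/2581 = 1441.11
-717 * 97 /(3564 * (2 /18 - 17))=23183/20064 = 1.16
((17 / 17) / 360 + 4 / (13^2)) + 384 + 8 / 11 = 257492579/669240 = 384.75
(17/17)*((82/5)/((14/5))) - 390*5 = -13609/7 = -1944.14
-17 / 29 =-0.59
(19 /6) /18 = 19/108 = 0.18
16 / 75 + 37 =2791/75 = 37.21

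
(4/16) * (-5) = -1.25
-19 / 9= -2.11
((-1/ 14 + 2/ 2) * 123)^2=2556801/196 = 13044.90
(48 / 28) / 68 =3/119 = 0.03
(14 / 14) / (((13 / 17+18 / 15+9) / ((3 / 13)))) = 255/12116 = 0.02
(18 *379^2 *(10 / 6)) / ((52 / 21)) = 45246915/26 = 1740265.96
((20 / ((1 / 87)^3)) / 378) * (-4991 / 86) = -86946785/43 = -2022018.26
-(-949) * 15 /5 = 2847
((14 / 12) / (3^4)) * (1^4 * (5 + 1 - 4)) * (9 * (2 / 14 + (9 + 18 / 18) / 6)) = 38/81 = 0.47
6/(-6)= -1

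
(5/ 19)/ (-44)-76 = -63541/836 = -76.01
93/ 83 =1.12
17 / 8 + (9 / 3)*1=41/8 = 5.12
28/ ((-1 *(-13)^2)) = -28/169 = -0.17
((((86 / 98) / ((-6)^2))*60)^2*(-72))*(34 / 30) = -174.56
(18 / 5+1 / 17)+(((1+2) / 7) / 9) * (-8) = 5851/1785 = 3.28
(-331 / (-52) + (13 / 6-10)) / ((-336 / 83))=19007/52416 = 0.36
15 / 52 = 0.29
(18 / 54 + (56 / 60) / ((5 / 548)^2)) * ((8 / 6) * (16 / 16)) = 16817524/1125 = 14948.91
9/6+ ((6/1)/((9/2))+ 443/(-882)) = 1028/441 = 2.33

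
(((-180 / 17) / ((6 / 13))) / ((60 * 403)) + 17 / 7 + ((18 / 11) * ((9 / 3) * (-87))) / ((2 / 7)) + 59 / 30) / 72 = -907198667/43825320 = -20.70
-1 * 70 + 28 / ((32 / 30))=-175/4 = -43.75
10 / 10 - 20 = -19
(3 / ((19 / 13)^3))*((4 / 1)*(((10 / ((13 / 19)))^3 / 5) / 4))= 600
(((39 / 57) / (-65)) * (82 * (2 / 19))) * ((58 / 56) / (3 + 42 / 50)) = -5945/242592 = -0.02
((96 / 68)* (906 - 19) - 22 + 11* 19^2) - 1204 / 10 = 5080.84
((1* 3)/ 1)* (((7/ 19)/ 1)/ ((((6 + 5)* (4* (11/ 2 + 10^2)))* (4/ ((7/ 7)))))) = 21/352792 = 0.00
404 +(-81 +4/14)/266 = 751683/1862 = 403.70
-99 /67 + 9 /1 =504/67 = 7.52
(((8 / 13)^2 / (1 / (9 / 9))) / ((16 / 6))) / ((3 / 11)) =88/169 = 0.52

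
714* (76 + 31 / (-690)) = 6236671/115 = 54231.92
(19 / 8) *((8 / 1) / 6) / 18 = 19/108 = 0.18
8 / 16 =1/2 = 0.50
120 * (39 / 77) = 4680/77 = 60.78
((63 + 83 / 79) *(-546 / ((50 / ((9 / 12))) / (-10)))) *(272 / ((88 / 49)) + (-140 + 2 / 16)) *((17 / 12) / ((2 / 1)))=108771117/2528 = 43026.55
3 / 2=1.50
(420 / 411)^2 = 19600/18769 = 1.04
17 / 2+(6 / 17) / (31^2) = 277741/32674 = 8.50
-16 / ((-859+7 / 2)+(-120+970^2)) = -32/1879849 = 0.00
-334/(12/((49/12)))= -8183/72 = -113.65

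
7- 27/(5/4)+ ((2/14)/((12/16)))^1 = -1513/105 = -14.41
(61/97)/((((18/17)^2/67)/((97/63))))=1181143/20412 = 57.87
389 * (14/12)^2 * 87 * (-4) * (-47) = 25980143/3 = 8660047.67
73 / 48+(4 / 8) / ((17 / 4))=1337/816 = 1.64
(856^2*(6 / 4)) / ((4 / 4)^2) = 1099104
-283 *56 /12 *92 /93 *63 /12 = -6858.95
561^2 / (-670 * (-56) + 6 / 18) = 944163/112561 = 8.39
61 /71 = 0.86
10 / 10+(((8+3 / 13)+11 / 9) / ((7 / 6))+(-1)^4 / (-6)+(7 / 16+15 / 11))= 73699/6864 = 10.74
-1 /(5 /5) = -1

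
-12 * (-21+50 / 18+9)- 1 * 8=308/3 = 102.67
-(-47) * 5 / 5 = 47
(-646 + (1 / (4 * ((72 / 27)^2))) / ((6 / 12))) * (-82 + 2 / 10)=33815711/640 = 52837.05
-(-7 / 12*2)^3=1.59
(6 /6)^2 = 1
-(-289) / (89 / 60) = 17340/89 = 194.83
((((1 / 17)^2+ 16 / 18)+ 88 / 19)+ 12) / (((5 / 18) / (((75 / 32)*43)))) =558579675/87856 = 6357.90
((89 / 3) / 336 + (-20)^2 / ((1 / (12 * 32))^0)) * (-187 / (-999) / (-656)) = -75415043/660586752 = -0.11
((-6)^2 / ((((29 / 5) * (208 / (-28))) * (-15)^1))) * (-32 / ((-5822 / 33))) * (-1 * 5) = -55440/1097447 = -0.05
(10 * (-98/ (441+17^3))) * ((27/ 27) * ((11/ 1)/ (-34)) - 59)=494165/45509 = 10.86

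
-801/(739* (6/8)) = -1068/739 = -1.45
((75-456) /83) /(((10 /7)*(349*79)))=-2667/22883930 = 0.00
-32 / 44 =-8/11 = -0.73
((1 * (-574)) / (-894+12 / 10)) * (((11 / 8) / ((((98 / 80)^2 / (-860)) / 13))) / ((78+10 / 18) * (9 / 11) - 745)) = 133326875/13780368 = 9.68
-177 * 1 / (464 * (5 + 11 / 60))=-2655/36076 = -0.07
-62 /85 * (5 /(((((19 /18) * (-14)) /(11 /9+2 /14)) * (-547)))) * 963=-5134716/8657369 = -0.59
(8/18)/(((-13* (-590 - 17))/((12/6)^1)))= 8/71019 = 0.00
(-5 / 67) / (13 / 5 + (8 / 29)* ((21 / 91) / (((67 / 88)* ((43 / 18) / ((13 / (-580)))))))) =-904075/31488469 = -0.03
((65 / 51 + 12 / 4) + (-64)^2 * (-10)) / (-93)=2088742/4743 = 440.38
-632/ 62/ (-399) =316/12369 = 0.03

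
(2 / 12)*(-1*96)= -16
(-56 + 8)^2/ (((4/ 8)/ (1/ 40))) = 576/5 = 115.20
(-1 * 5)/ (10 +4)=-5/14 = -0.36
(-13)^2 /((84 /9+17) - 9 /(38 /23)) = 19266/2381 = 8.09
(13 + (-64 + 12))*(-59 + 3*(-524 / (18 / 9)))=32955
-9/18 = -1/2 = -0.50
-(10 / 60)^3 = -1/216 = 0.00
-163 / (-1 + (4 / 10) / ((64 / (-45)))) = 5216/41 = 127.22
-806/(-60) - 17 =-107/30 = -3.57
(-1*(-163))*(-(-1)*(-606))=-98778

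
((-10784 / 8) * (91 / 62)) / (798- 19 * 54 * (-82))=-30667/1316415 = -0.02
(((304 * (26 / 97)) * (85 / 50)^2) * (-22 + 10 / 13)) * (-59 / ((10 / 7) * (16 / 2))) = 312954054/12125 = 25810.64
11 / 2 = 5.50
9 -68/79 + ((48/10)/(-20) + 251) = 511326/1975 = 258.90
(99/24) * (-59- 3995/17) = -4851/4 = -1212.75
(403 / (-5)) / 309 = -0.26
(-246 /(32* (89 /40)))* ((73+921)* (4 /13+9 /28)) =-9999285/4628 = -2160.61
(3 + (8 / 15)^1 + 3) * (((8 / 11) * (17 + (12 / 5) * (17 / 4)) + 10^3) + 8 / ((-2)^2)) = 5507404/825 = 6675.64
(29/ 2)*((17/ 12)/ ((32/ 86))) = 21199/384 = 55.21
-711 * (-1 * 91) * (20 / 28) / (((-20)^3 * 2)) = -9243/3200 = -2.89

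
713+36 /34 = 714.06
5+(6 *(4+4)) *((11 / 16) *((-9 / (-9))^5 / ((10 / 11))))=41.30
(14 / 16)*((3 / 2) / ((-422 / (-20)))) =105/1688 = 0.06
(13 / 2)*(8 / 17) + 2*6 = 256/17 = 15.06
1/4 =0.25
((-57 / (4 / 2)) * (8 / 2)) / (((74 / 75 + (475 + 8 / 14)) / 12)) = -718200/250193 = -2.87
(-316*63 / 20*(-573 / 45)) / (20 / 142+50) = 22497699/89000 = 252.78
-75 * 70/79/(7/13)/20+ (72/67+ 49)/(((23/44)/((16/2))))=185089205/243478 = 760.19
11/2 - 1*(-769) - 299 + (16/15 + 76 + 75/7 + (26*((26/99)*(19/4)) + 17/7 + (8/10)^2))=20747861/34650 = 598.78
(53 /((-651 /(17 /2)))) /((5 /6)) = -901/1085 = -0.83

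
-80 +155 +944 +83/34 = 34729/34 = 1021.44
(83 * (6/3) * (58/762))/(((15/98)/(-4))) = -1887088/5715 = -330.20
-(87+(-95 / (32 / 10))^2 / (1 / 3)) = -699147/256 = -2731.04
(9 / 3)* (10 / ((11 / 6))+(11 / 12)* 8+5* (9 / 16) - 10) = 2957/176 = 16.80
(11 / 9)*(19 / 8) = 209/72 = 2.90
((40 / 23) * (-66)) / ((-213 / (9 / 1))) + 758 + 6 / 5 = 764.05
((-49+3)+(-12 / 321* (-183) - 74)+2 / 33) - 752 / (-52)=-4527722/45903 = -98.64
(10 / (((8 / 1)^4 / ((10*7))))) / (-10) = -35/2048 = -0.02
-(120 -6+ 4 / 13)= -1486/13 = -114.31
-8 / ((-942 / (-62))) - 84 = -39812/471 = -84.53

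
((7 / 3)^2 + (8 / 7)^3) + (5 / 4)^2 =419815/49392 = 8.50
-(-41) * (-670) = -27470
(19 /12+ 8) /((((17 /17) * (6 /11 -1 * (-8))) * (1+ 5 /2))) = 1265/3948 = 0.32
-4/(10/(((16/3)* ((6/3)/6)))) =-32/45 = -0.71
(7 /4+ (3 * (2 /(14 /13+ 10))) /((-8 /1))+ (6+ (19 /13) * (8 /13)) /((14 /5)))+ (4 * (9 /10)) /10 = 25588949/5678400 = 4.51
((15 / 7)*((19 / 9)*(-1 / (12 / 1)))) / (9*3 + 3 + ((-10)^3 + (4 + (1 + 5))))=19/48384 = 0.00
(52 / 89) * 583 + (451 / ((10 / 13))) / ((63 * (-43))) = 820738633/2411010 = 340.41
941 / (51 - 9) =941/42 = 22.40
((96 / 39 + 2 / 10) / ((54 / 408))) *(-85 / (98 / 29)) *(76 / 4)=-55096694/5733 = -9610.45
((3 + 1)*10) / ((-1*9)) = -40/9 = -4.44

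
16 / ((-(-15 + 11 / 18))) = 288/259 = 1.11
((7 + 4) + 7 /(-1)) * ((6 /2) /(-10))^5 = -243/25000 = -0.01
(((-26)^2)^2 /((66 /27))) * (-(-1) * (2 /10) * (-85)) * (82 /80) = -179163153/55 = -3257511.87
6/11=0.55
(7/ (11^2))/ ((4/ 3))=21/484 = 0.04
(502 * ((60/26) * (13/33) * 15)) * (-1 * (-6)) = 451800/11 = 41072.73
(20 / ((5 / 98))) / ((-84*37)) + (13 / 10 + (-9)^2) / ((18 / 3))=10057/740 = 13.59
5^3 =125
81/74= 1.09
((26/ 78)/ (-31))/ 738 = -1/68634 = 0.00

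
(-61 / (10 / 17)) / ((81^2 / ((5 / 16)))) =-1037/209952 = 0.00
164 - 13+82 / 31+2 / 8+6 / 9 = 57497/372 = 154.56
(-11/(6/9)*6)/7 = -99/7 = -14.14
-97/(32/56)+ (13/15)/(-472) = -1201843/7080 = -169.75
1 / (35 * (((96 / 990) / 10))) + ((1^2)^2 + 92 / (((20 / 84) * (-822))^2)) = 103761837/26276600 = 3.95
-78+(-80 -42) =-200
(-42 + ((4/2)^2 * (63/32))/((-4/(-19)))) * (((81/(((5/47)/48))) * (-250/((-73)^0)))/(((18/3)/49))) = 685545525/2 = 342772762.50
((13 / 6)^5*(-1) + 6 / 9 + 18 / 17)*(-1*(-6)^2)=6083885/3672 = 1656.83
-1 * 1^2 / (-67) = 1/67 = 0.01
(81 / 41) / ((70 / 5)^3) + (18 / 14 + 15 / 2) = 988509/112504 = 8.79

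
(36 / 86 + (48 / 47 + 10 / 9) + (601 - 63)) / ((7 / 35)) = 49160410/18189 = 2702.75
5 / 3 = 1.67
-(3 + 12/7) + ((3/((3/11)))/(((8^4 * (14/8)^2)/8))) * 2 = -4.70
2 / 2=1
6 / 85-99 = -8409/85 = -98.93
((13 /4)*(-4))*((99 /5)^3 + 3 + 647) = -13670137/125 = -109361.10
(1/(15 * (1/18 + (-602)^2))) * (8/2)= 24/32616365 = 0.00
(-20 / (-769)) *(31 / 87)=620/66903 = 0.01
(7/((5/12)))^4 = 49787136/625 = 79659.42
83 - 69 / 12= 77.25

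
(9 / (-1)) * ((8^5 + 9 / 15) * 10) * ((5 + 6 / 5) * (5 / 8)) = -45712197/4 = -11428049.25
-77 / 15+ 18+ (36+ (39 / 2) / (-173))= 253033/5190 = 48.75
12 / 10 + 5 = 31/5 = 6.20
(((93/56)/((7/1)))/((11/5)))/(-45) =-31/12936 = 0.00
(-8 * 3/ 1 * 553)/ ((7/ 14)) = -26544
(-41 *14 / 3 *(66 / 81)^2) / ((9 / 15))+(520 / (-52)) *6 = -1782740/6561 = -271.72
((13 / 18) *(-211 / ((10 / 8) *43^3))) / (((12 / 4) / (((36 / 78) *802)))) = -676888/3577815 = -0.19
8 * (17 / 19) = 136/19 = 7.16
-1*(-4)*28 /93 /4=28/93 = 0.30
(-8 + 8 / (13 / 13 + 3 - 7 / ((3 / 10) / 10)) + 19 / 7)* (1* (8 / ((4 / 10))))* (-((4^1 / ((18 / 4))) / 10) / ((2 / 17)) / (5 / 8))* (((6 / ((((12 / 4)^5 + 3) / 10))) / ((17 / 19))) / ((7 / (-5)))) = -19474240/777483 = -25.05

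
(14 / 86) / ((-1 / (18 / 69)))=-42/989 = -0.04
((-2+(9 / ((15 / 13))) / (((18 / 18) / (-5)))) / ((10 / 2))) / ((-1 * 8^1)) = 41/40 = 1.02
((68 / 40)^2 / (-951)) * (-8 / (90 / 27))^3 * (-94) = -3911904/990625 = -3.95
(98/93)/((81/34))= 3332/7533 = 0.44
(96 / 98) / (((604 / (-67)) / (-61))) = 49044/7399 = 6.63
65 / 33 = 1.97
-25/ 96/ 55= -5/1056 = 0.00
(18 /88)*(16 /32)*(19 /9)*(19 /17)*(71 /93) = 25631/139128 = 0.18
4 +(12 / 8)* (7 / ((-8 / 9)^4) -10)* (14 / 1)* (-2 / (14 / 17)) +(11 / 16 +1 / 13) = -3039425/53248 = -57.08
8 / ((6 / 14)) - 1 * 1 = 53/3 = 17.67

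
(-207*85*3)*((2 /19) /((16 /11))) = -580635/152 = -3819.97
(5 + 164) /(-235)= -0.72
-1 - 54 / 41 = -95/41 = -2.32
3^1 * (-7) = -21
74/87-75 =-74.15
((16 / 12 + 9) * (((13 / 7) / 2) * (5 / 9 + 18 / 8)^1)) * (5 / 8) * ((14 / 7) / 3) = 203515/18144 = 11.22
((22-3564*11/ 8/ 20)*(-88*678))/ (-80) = -33266409/200 = -166332.04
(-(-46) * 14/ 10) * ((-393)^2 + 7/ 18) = 447594329/45 = 9946540.64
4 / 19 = 0.21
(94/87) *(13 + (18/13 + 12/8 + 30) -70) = -9823/377 = -26.06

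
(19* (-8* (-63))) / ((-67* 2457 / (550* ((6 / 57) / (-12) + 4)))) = -77000/603 = -127.69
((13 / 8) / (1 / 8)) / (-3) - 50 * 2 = -313/3 = -104.33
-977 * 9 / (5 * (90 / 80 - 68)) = 70344/2675 = 26.30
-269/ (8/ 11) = -2959/8 = -369.88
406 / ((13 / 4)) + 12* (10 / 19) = 32416/247 = 131.24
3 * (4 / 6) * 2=4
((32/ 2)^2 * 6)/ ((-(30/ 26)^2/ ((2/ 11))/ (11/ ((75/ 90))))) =-346112/125 = -2768.90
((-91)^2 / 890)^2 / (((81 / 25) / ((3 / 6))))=68574961/5132808 = 13.36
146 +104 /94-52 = 4470/47 = 95.11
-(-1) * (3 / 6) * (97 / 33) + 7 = 559/66 = 8.47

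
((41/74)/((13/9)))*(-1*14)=-2583/481 = -5.37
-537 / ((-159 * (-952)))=-179/50456 = 0.00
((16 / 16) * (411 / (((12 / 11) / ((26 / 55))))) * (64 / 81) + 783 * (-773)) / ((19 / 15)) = -245072903/513 = -477724.96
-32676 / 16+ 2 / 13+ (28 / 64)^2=-6795459/3328 = -2041.90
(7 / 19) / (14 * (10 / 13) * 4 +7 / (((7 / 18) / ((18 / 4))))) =91/30647 = 0.00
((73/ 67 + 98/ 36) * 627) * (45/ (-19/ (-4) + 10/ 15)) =19855.24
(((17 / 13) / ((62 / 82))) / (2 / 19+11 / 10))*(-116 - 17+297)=235.34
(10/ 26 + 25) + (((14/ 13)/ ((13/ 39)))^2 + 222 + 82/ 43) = 259.73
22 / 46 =11/23 = 0.48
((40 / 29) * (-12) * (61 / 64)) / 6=-305/116 = -2.63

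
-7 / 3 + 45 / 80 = -85/48 = -1.77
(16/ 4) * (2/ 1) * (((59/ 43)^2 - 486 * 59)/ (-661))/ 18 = 212058980/10999701 = 19.28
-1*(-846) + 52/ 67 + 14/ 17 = 965416/1139 = 847.60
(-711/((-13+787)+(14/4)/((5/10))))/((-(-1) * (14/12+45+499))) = -4266/2554651 = 0.00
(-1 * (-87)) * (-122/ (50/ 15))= -15921/5 = -3184.20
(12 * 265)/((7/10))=31800/7 = 4542.86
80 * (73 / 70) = 584/7 = 83.43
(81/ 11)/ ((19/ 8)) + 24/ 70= 25188/7315 = 3.44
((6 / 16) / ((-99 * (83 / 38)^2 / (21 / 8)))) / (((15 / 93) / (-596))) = 11672213/1515580 = 7.70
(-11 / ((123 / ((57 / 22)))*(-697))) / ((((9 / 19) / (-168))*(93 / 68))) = -40432/468999 = -0.09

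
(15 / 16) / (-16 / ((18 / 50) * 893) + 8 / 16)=120555/57896 = 2.08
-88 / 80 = -11/10 = -1.10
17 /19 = 0.89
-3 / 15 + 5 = 24/5 = 4.80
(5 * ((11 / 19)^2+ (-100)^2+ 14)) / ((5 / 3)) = 10845525/361 = 30043.01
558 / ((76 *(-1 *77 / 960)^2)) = 128563200/112651 = 1141.25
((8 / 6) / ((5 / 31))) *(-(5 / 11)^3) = -3100/3993 = -0.78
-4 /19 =-0.21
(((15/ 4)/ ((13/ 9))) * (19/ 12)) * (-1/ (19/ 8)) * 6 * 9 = -1215/13 = -93.46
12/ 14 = 0.86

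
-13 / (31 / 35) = -455/31 = -14.68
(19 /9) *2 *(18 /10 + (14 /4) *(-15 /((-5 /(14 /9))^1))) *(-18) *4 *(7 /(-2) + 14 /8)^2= -253232/15 = -16882.13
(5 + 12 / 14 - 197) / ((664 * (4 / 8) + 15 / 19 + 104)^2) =-483018/482113807 = 0.00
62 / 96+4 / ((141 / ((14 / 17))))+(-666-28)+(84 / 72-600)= -49557079/38352 = -1292.16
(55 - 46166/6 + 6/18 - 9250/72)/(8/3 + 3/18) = -279629/102 = -2741.46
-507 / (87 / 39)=-6591/29 = -227.28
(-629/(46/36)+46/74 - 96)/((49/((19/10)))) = -9501539/416990 = -22.79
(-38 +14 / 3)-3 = -109/3 = -36.33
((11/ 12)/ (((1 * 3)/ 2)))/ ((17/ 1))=11/306 = 0.04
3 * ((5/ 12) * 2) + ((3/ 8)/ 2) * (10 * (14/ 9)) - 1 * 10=-55/12 = -4.58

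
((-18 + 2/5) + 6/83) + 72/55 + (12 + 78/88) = -60847/18260 = -3.33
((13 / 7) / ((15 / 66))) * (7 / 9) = 286/45 = 6.36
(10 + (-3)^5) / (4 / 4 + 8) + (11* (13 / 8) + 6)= -2.01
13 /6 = 2.17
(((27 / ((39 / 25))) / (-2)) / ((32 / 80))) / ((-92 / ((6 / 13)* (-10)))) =-16875/15548 = -1.09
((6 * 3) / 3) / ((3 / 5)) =10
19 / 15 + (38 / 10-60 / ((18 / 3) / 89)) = -13274/15 = -884.93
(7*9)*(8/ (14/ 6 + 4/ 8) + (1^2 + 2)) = 6237/17 = 366.88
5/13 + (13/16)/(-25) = 1831/5200 = 0.35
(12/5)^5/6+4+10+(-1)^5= 82097/3125 = 26.27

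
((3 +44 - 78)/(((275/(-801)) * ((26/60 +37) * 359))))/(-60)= -24831/221736350 = 0.00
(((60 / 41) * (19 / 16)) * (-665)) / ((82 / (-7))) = 1326675/13448 = 98.65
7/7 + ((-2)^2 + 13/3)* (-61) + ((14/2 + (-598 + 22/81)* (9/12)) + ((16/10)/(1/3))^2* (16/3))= -557381/675 = -825.75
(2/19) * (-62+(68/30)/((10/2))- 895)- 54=-220432/1425 = -154.69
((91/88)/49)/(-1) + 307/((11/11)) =189099/616 = 306.98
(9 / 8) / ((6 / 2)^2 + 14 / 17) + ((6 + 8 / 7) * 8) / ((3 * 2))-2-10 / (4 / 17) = -978079/28056 = -34.86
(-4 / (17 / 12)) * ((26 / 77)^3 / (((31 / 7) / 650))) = -548371200/34370413 = -15.95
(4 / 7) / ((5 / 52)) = 208/35 = 5.94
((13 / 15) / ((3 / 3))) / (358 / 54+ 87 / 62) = 7254/67235 = 0.11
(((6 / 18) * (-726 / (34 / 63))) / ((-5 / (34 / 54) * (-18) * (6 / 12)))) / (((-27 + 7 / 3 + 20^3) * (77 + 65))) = -121/21841020 = 0.00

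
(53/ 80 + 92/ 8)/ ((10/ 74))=36001/400 = 90.00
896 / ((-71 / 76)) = -68096/71 = -959.10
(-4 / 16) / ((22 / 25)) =-25/88 = -0.28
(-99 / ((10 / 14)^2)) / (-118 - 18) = 4851/3400 = 1.43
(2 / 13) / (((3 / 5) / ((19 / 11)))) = 190/429 = 0.44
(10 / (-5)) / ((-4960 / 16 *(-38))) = -1/5890 = 0.00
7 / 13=0.54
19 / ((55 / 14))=266/55 = 4.84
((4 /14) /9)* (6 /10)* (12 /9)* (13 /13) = 0.03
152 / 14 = 76/7 = 10.86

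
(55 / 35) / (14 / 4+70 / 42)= 66/217 = 0.30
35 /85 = 7/17 = 0.41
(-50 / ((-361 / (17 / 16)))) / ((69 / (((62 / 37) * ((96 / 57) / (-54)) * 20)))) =-1054000/472797729 = 0.00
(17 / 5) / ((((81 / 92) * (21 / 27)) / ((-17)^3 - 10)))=-855508/35 = -24443.09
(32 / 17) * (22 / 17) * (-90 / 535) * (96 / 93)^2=-12976128/29717003 = -0.44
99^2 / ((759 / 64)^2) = 36864/529 = 69.69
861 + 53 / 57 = 49130/57 = 861.93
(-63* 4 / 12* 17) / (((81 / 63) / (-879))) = 244069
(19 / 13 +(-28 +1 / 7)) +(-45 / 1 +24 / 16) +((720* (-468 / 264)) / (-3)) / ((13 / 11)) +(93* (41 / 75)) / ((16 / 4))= 2755611/9100 = 302.81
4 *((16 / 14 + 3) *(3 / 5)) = 348/35 = 9.94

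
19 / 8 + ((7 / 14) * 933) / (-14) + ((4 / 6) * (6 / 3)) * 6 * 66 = 27835/56 = 497.05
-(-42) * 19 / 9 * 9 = 798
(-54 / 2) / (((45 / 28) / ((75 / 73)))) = -1260/73 = -17.26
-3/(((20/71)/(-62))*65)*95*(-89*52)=-22331346/5 = -4466269.20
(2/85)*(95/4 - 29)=-21/170 = -0.12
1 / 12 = 0.08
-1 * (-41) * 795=32595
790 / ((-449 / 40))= -31600/449 = -70.38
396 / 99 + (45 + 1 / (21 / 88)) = 53.19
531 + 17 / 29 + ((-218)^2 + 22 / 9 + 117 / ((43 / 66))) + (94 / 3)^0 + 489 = 546869990/11223 = 48727.61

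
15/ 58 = 0.26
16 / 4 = 4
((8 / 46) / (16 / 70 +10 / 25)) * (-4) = -280/253 = -1.11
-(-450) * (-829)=-373050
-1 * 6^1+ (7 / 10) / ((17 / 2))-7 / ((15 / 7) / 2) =-635/51 = -12.45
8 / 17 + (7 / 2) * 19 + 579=645.97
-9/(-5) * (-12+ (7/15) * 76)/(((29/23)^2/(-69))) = -38545056/21025 = -1833.30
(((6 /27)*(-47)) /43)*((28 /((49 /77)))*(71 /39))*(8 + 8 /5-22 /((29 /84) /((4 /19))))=342990208/4620135 = 74.24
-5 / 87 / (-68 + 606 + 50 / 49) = -245/2297844 = 0.00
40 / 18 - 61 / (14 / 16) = -67.49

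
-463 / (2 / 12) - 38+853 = -1963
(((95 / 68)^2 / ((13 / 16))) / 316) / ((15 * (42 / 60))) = 9025/12465726 = 0.00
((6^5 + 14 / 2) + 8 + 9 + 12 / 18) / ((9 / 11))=257422/27 = 9534.15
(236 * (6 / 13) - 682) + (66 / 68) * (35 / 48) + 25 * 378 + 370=65399245/7072 = 9247.63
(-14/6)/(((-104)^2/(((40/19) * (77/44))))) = -245/308256 = 0.00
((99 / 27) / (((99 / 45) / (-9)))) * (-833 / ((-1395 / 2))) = -1666/93 = -17.91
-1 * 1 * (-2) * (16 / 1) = 32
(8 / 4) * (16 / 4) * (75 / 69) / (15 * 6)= 20/207 = 0.10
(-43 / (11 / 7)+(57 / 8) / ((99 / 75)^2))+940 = 2662171/2904 = 916.73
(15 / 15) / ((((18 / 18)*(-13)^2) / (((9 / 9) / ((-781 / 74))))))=-74/131989 = 0.00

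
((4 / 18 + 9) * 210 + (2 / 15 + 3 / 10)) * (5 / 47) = 19371/94 = 206.07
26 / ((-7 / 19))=-494/7 = -70.57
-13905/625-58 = -10031/125 = -80.25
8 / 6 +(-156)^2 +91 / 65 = 365081/15 = 24338.73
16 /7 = 2.29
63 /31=2.03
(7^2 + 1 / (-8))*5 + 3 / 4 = 1961/8 = 245.12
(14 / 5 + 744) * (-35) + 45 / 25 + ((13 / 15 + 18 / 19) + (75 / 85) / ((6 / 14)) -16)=-25337729/969 = -26148.33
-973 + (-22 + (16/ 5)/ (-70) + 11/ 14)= -49713/50 = -994.26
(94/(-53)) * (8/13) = -752/689 = -1.09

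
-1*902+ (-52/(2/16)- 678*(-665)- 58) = 449494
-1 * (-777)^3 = 469097433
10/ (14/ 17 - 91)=-170/1533 = -0.11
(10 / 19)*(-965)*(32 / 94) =-154400/893 = -172.90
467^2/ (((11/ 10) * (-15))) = -436178/33 = -13217.52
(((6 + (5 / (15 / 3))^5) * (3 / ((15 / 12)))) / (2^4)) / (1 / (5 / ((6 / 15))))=105/8 = 13.12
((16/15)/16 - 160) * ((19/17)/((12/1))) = -45581/3060 = -14.90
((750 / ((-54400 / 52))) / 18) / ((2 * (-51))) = 65/166464 = 0.00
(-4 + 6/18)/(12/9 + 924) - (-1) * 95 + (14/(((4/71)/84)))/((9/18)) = 116156157/2776 = 41843.00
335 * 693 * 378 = 87754590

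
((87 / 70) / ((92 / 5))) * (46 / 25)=87/700 = 0.12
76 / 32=19/8 = 2.38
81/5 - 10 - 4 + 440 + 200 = 3211/5 = 642.20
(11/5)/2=11/10 = 1.10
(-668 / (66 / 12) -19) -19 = -1754/11 = -159.45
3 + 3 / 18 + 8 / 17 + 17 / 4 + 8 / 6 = 627/68 = 9.22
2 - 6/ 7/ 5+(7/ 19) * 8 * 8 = 16896/665 = 25.41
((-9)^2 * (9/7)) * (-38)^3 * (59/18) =-131116644/7 = -18730949.14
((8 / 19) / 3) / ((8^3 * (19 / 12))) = 1/5776 = 0.00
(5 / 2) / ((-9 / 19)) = -95/18 = -5.28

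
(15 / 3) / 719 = 5/719 = 0.01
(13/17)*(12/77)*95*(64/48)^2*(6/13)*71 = 863360/1309 = 659.56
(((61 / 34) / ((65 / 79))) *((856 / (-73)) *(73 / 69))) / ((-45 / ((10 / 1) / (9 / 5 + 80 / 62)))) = 127876984/65738439 = 1.95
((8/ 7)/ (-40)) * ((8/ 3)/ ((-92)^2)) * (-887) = 887/111090 = 0.01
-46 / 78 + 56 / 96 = -1/156 = -0.01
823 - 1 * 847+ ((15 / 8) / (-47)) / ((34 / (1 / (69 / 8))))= -24.00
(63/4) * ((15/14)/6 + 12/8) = 26.44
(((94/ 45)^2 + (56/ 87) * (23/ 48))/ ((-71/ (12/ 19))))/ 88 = -49883/105626700 = 0.00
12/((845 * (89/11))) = 132/75205 = 0.00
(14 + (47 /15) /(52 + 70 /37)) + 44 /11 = 540119/29910 = 18.06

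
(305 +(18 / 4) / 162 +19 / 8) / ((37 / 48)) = 44266/111 = 398.79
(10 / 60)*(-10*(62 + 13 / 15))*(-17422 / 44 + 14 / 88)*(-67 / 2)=-122255235/88 = -1389264.03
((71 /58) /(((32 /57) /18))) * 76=692037/232 = 2982.92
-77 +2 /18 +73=-35/9 = -3.89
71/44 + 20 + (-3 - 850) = -36581/44 = -831.39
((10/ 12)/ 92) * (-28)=-35/138 = -0.25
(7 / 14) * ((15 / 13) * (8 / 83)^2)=480/89557 = 0.01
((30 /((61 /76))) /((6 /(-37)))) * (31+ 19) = -703000/61 = -11524.59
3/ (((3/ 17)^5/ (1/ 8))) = 1419857/648 = 2191.14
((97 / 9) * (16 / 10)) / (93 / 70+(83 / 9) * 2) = 10864/12457 = 0.87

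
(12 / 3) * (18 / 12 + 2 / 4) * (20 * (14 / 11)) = 2240/11 = 203.64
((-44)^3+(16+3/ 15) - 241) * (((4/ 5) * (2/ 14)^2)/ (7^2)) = -1708176/60025 = -28.46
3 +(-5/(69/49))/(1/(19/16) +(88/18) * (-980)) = 56534349/18840128 = 3.00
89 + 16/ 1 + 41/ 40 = 4241/40 = 106.02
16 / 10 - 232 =-1152/5 = -230.40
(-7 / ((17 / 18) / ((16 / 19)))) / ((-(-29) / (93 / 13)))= -1.54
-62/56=-31/28 = -1.11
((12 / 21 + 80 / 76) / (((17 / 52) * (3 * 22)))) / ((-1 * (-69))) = 624/572033 = 0.00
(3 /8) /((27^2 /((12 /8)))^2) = 1/629856 = 0.00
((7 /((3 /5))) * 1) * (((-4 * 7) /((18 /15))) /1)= -2450/9 = -272.22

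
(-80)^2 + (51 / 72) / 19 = 2918417/456 = 6400.04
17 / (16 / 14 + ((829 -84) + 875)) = 119/11348 = 0.01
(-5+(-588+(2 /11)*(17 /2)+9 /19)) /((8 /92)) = -2840845/418 = -6796.28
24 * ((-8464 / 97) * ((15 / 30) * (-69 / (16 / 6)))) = 2628072/97 = 27093.53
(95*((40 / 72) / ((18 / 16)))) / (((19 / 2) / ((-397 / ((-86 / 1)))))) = 79400/3483 = 22.80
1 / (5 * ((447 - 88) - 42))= 1/1585 = 0.00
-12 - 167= -179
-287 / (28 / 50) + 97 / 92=-47053/92 = -511.45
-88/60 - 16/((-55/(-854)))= -249.90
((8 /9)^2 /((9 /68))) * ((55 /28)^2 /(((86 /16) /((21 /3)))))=6582400/219429 = 30.00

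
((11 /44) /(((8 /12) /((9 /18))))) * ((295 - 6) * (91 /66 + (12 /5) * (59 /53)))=20473627/93280 = 219.49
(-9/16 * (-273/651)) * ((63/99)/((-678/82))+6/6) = 67119/308264 = 0.22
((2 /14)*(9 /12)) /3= 1/28 = 0.04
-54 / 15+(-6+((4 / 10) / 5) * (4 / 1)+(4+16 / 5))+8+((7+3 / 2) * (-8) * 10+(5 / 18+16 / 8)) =-302311/450 = -671.80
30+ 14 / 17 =30.82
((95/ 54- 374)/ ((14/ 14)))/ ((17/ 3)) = -20101/306 = -65.69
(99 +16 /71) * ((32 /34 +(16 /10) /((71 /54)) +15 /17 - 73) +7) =-535365049/85697 = -6247.19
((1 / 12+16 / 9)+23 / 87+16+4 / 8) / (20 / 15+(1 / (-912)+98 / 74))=54679340/7798941 = 7.01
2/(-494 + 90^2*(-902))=-1/3653347 = 0.00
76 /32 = 19/8 = 2.38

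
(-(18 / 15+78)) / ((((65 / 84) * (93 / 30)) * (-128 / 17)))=35343/8060 = 4.38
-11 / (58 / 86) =-473/29 = -16.31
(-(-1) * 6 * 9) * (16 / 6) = 144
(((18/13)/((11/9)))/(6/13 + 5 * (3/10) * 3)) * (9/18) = 54/473 = 0.11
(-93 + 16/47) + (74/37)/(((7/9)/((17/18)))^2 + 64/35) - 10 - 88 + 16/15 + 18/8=-370519547/1986220 = -186.55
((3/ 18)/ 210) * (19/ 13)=19/16380 = 0.00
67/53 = 1.26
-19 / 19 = -1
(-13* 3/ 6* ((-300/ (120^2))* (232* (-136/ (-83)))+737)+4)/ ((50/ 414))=-162704829/4150 = -39205.98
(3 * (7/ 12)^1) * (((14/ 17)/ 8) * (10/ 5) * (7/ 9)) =343/1224 = 0.28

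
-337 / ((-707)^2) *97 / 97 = -337/499849 = 0.00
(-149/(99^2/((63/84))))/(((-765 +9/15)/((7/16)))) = 745/114162048 = 0.00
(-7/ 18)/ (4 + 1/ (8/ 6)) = -14/171 = -0.08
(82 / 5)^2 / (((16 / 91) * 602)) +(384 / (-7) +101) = 2930771/60200 = 48.68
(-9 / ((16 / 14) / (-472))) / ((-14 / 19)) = -10089/2 = -5044.50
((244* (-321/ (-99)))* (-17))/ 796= -110959/6567 = -16.90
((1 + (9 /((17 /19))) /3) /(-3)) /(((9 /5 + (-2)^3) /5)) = 1850/1581 = 1.17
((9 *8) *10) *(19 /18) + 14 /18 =6847/9 = 760.78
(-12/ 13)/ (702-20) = -6/4433 = 0.00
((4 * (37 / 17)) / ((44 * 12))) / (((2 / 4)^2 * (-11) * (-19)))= 37/117249 = 0.00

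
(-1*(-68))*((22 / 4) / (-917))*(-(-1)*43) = -17.54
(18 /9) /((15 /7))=14/15 = 0.93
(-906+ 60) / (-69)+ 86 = 2260/23 = 98.26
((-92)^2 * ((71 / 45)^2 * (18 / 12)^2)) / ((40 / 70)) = 18666823/225 = 82963.66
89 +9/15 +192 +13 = 1473/5 = 294.60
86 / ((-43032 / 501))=-7181/7172 = -1.00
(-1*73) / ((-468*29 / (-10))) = -365/6786 = -0.05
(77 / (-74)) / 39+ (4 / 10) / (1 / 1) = 0.37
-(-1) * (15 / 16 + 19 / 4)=91/16 = 5.69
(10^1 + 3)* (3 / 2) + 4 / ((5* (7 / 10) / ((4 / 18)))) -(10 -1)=1355/126 = 10.75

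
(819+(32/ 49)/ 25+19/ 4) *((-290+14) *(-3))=835556121/1225 = 682086.63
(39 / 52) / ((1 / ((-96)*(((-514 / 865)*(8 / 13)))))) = 296064/11245 = 26.33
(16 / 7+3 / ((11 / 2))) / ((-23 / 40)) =-8720/1771 = -4.92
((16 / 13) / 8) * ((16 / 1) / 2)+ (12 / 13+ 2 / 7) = 222/91 = 2.44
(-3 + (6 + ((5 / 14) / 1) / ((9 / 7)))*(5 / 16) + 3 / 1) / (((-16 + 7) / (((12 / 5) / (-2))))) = 113/432 = 0.26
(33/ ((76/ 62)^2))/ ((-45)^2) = 10571/974700 = 0.01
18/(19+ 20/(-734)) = 2202/2321 = 0.95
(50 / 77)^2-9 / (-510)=442787/1007930 = 0.44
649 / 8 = 81.12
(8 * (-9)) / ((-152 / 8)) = 72/19 = 3.79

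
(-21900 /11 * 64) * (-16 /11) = 22425600/121 = 185335.54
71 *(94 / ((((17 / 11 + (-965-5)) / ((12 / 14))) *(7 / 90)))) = -13214520/173999 = -75.95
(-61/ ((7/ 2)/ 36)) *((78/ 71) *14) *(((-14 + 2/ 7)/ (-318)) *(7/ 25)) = -10962432/94075 = -116.53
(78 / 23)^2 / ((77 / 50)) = 304200/40733 = 7.47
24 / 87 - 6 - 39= -1297/29 = -44.72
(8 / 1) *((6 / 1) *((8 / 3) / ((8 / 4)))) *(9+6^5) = 498240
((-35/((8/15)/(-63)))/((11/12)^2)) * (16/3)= 3175200/121 = 26241.32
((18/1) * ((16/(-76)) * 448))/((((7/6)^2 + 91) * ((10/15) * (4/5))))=-62208/1805 = -34.46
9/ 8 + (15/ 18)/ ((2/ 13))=157/24 = 6.54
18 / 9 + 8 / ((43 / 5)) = 126/43 = 2.93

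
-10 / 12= -5/6 = -0.83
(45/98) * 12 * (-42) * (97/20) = -7857/7 = -1122.43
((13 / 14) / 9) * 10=65/63 = 1.03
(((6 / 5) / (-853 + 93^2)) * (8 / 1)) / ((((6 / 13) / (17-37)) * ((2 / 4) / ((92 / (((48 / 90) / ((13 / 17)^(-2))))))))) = -797640/25337 = -31.48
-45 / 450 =-1/10 = -0.10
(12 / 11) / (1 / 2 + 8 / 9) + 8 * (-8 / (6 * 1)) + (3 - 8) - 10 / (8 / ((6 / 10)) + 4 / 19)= -4974047/318450 = -15.62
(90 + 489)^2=335241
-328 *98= -32144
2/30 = 1/15 = 0.07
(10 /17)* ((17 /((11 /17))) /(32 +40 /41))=3485/7436 = 0.47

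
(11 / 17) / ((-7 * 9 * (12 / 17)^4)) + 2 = 1.96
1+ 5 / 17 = 1.29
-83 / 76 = -1.09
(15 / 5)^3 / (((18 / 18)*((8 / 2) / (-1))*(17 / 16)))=-108/17 = -6.35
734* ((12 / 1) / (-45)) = -2936/15 = -195.73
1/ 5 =0.20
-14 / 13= -1.08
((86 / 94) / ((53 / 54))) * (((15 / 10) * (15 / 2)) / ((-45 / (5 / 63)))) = -645/34874 = -0.02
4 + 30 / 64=143/32 = 4.47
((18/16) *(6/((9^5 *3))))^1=1/26244 = 0.00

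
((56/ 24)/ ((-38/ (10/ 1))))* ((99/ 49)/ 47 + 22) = -253825/18753 = -13.54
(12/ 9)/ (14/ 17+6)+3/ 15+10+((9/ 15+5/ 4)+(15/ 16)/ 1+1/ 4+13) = 183973/6960 = 26.43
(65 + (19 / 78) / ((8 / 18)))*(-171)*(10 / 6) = -1942845/104 = -18681.20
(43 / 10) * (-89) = -3827/10 = -382.70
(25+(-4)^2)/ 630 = 41/630 = 0.07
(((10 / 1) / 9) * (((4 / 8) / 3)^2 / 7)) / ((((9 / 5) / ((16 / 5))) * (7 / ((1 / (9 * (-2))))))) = -20/321489 = 0.00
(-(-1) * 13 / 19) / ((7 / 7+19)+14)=13/646 = 0.02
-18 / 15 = -6/5 = -1.20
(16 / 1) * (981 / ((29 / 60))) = 941760/29 = 32474.48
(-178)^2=31684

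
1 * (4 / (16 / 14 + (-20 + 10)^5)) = -7/174998 = 0.00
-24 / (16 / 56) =-84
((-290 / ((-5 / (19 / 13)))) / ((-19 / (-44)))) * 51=130152/13 = 10011.69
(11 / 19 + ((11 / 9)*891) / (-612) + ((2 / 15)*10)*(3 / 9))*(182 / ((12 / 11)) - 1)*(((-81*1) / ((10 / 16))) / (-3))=-1749409/323 = -5416.13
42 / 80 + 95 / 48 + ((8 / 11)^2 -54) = -1480079/29040 = -50.97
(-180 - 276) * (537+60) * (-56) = 15244992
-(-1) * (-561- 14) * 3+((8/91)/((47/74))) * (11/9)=-1724.83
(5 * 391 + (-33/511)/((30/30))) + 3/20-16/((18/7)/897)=-111180761/30660 = -3626.25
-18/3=-6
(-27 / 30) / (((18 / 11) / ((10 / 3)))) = -11/6 = -1.83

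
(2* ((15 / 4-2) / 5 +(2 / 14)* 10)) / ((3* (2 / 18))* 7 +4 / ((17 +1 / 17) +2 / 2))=229329/164710 = 1.39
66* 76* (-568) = -2849088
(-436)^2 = 190096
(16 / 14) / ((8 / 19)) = 19/7 = 2.71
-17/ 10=-1.70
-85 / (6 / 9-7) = 255/19 = 13.42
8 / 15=0.53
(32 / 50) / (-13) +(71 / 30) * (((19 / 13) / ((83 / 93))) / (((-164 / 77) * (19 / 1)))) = -1282969/8847800 = -0.15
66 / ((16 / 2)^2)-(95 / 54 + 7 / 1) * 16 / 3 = -118415/2592 = -45.68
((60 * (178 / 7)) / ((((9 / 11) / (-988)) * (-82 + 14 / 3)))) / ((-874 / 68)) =-8654360/4669 = -1853.58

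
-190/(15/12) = -152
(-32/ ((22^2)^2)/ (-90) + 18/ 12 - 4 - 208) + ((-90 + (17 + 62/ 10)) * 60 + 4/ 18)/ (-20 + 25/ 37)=-17726693/5709990 = -3.10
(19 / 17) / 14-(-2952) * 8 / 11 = 5620817/2618 = 2146.99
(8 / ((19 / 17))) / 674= 68/6403 = 0.01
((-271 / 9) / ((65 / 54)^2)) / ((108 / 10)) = -1.92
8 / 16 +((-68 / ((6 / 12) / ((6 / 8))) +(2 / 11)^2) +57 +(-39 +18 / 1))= -15843/242 = -65.47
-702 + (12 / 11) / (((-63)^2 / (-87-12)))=-103198/147 = -702.03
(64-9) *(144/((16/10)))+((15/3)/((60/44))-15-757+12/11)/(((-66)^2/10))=355649705/71874 = 4948.24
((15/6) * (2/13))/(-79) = -5/1027 = 0.00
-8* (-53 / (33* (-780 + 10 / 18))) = -1272/77165 = -0.02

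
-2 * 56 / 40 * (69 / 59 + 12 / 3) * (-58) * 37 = 1832684/59 = 31062.44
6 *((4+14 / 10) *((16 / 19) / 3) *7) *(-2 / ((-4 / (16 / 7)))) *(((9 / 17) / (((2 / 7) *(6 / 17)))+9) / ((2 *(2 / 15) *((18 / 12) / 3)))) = 7776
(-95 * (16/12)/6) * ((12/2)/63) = -380/189 = -2.01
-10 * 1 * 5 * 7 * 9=-3150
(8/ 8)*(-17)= -17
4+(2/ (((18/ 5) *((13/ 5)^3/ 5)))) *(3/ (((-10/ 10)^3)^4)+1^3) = 91592/19773 = 4.63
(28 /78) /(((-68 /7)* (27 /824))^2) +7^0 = 37327655/8216559 = 4.54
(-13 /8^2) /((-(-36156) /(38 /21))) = -247/24296832 = 0.00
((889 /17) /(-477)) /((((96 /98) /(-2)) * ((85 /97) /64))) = 33803336/2067795 = 16.35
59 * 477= 28143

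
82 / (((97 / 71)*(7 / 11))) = 64042/679 = 94.32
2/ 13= 0.15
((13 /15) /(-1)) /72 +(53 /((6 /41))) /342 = 2387/2280 = 1.05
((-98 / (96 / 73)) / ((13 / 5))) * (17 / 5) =-60809/624 = -97.45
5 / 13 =0.38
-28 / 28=-1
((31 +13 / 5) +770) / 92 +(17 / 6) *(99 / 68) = 11831/920 = 12.86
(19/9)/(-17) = -19/153 = -0.12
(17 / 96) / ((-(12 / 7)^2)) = -833/13824 = -0.06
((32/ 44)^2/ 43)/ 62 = 32/161293 = 0.00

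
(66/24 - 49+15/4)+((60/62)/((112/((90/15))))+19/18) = -323359/7812 = -41.39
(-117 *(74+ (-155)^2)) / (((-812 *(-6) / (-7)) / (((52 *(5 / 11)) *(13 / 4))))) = 27385605/88 = 311200.06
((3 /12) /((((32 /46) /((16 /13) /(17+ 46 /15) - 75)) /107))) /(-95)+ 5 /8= 147304147/4758208 = 30.96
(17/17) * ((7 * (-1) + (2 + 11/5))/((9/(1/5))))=-14/225 = -0.06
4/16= 1/4 = 0.25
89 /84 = 1.06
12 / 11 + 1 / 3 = 47/33 = 1.42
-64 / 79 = -0.81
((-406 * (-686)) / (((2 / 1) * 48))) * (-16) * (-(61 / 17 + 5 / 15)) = 27851600/153 = 182036.60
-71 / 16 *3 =-213/16 = -13.31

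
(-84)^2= 7056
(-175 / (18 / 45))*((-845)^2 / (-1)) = 312385937.50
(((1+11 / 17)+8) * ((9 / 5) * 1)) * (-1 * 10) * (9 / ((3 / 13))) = -115128/17 = -6772.24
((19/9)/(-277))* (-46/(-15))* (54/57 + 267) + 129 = 1529923/12465 = 122.74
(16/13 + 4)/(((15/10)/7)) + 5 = 1147/39 = 29.41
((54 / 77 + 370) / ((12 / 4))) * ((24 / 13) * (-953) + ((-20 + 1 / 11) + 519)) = -244964608/1573 = -155730.84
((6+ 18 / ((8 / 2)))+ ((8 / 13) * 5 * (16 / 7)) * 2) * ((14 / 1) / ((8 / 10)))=22355/52 = 429.90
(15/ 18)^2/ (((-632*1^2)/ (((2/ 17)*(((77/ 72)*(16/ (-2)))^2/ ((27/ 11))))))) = -1630475/422948304 = 0.00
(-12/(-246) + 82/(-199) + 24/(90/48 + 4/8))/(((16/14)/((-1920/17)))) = -149244480/155021 = -962.74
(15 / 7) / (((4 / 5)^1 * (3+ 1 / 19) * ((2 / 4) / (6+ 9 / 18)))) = 18525/1624 = 11.41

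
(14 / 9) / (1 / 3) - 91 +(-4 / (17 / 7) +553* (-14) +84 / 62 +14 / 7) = -12373895/1581 = -7826.63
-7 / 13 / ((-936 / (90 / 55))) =7/7436 = 0.00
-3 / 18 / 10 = -0.02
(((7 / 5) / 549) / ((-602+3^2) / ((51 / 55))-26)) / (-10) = 119/310560150 = 0.00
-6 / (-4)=3/2 = 1.50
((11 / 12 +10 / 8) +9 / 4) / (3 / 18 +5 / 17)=901/94 = 9.59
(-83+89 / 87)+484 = 402.02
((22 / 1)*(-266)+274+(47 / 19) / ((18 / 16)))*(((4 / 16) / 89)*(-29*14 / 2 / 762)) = 96776393/23193756 = 4.17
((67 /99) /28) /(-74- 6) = -67/221760 = 0.00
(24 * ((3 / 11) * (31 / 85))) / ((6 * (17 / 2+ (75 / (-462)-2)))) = 651/10370 = 0.06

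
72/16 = 9/2 = 4.50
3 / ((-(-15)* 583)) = 1/2915 = 0.00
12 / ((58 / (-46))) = -276/29 = -9.52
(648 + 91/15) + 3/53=520028/795 = 654.12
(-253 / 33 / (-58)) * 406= 53.67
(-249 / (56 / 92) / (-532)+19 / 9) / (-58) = -193055/3887856 = -0.05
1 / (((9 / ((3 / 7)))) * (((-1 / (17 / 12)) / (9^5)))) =-111537/28 = -3983.46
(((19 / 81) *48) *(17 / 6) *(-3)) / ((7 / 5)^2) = -64600/1323 = -48.83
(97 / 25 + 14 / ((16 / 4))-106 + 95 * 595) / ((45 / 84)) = 39498466/375 = 105329.24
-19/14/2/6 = -19/168 = -0.11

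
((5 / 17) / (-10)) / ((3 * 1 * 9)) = -1/918 = 0.00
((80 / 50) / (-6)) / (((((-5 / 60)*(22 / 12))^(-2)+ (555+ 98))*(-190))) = 242/119980725 = 0.00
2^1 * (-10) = -20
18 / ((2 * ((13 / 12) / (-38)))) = -4104/13 = -315.69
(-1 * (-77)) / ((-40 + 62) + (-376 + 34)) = -77/320 = -0.24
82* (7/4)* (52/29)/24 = 3731/348 = 10.72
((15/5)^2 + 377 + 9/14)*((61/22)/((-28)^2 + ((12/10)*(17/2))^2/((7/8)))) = 8254825/6952352 = 1.19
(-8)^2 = 64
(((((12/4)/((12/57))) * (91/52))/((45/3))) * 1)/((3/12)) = 133/20 = 6.65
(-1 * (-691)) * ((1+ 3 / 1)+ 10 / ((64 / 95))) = 416673/32 = 13021.03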